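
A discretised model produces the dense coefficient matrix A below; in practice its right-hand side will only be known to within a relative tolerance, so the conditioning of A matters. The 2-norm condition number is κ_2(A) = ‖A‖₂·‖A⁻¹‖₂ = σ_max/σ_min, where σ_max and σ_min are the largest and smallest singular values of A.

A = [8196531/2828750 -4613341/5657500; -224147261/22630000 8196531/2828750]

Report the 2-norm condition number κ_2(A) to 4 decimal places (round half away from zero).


362.0800

AᵀA = [87266742914521/819387040000 -3181573669491/102423380000; -3181573669491/102423380000 464024635069/51211690000]; tr = 151505819321/1311019264, det = 2136750625/20976308224
solving λ² − 151505819321/1311019264·λ + 2136750625/20976308224 = 0 gives λ = 1849/16, 1155625/1311019264
κ_2(A) = √(λ_max/λ_min) = √((1849/16) / (1155625/1311019264)) = 362.0800


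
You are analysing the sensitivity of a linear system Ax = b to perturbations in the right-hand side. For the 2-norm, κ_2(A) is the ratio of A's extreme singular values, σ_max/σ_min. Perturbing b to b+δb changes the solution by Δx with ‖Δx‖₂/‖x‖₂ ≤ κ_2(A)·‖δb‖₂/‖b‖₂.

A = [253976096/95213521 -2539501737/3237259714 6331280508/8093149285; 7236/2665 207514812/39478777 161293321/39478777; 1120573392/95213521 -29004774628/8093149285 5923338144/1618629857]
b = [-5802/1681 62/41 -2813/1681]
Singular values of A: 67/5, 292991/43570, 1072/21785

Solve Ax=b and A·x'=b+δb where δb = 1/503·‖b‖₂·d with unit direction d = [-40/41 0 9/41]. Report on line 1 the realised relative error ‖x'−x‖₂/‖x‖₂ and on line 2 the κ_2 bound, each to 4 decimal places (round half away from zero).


largest singular value 67/5, smallest 1072/21785
condition number: (67/5) ÷ (1072/21785) = 272.3125
bound on ‖Δx‖/‖x‖: κ·ε = 272.3125·1/503 = 0.5414
solve Ax = b  →  x = [-23.5860 -26.1933 49.7445]
‖b‖ = 4.1231, ‖x‖ = 60.9664
Δx = A⁻¹·δb where δb = 1/503·4.1231·d; ‖Δx‖ = 0.1666
relative error = 0.0027
realised/bound (from unrounded values) ≈ 0.0050

0.0027
0.5414


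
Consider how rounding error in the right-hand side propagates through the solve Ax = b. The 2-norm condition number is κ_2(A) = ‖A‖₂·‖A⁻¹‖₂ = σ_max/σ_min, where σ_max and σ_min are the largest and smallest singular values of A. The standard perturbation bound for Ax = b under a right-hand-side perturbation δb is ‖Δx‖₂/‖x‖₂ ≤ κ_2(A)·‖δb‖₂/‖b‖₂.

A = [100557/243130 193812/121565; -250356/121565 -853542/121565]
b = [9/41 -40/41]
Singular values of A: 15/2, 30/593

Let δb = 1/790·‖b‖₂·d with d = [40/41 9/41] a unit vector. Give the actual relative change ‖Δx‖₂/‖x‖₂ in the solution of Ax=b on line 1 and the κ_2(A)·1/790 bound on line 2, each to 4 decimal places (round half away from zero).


from the listed singular values, σ₁ = 15/2, σ_n = 30/593
κ = σ_max/σ_min = (15/2)/(30/593) = 148.2500
worst-case relative error ≤ 148.2500 × 1/790 = 0.1877
solve Ax = b  →  x = [0.0373 0.1280]
‖b‖ = 1.0000, ‖x‖ = 0.1333
with δb = [0.0012 0.0003], A·Δx = δb → ‖Δx‖ = 0.0250
realised ‖Δx‖/‖x‖ = 0.1877
realised/bound = 1 exactly: the bound is attained for this b and d

0.1877
0.1877


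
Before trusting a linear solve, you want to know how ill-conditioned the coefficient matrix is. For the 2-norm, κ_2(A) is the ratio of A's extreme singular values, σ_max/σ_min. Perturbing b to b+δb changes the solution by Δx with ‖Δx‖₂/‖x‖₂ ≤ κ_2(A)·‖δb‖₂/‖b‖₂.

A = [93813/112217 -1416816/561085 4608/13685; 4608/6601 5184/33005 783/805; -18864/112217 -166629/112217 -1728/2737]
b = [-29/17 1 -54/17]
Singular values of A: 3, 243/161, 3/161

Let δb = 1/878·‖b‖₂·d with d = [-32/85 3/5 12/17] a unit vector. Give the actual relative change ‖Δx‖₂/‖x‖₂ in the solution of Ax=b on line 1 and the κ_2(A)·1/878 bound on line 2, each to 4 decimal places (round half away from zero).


0.0043
0.1834

largest singular value 3, smallest 3/161
κ = σ_max/σ_min = 3/(3/161) = 161.0000
bound on ‖Δx‖/‖x‖: κ·ε = 161.0000·1/878 = 0.1834
solve Ax = b  →  x = [42.4423 10.5745 -31.1399]
‖b‖₂ = 3.7417 and ‖x‖₂ = 53.6923
with δb = [-0.0016 0.0026 0.0030], A·Δx = δb → ‖Δx‖ = 0.2287
dividing the unrounded norms, ‖Δx‖/‖x‖ = 0.0043
so the bound overstates the realised error by a factor of ≈ 43.0496 (computed from the unrounded values)


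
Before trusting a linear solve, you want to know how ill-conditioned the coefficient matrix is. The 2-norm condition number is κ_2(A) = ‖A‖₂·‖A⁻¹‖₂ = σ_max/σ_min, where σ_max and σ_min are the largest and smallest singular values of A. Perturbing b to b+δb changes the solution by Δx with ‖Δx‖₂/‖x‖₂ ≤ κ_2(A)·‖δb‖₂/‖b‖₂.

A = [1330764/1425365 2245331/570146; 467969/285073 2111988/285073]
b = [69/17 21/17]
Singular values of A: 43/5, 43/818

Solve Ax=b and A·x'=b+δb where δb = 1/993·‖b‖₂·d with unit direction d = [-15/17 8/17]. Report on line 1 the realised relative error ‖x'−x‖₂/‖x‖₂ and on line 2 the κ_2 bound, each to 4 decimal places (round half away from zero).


from the listed singular values, σ₁ = 43/5, σ_n = 43/818
κ = σ_max/σ_min = (43/5)/(43/818) = 163.6000
κ_2(A)·‖δb‖/‖b‖ = 0.1648
solve Ax = b  →  x = [55.7544 -12.1872]
2-norm of b is 4.2426; of x, 57.0708
with δb = [-0.0038 0.0020], A·Δx = δb → ‖Δx‖ = 0.0813
realised ‖Δx‖/‖x‖ = 0.0014
tightness: 0.0014 against a bound of 0.1648 (unrounded ratio ≈ 0.0086)

0.0014
0.1648


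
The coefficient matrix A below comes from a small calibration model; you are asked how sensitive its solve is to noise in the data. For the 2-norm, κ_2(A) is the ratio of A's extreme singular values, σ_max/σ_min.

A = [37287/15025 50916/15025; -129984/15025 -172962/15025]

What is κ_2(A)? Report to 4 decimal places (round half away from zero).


300.5000

AᵀA = [29257857/361201 39009276/361201; 39009276/361201 52013268/361201]; tr = 81271125/361201, det = 202500/361201
solving λ² − 81271125/361201·λ + 202500/361201 = 0 gives λ = 225, 900/361201
so κ_2 = √(225 / (900/361201)) = 300.5000


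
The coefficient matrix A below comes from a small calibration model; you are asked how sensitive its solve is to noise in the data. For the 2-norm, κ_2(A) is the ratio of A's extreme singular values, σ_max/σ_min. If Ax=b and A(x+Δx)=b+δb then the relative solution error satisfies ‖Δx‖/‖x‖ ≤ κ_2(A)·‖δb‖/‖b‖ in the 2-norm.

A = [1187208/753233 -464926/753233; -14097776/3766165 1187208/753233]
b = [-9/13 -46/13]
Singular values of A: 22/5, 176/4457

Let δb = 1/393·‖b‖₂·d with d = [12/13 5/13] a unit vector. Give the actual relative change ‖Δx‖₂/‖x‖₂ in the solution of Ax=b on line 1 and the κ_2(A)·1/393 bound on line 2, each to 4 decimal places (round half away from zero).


largest singular value 22/5, smallest 176/4457
condition number: (22/5) ÷ (176/4457) = 111.4250
κ_2(A)·‖δb‖/‖b‖ = 0.2835
solve Ax = b  →  x = [-18.8505 -47.0140]
‖b‖₂ = 3.6056 and ‖x‖₂ = 50.6523
re-solving with b+δb shifts x by Δx of norm 0.2323
realised ‖Δx‖/‖x‖ = 0.0046
so the bound overstates the realised error by a factor of ≈ 61.8131 (computed from the unrounded values)

0.0046
0.2835


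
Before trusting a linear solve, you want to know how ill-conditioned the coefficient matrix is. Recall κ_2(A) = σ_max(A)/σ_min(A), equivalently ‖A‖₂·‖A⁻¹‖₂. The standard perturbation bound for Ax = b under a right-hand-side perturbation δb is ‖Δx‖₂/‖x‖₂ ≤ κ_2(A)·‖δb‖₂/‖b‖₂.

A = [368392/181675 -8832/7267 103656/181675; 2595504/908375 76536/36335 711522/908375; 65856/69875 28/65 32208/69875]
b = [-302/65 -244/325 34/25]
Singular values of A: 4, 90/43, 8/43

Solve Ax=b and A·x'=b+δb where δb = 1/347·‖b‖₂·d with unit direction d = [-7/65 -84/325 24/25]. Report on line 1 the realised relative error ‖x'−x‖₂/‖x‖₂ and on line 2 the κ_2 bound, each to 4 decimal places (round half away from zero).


0.0069
0.0620

σ_max = 4, σ_min = 8/43
condition number: 4 ÷ (8/43) = 21.5000
bound on ‖Δx‖/‖x‖: κ·ε = 21.5000·1/347 = 0.0620
solve Ax = b  →  x = [-4.1587 1.5718 9.9850]
‖b‖ = 4.8990, ‖x‖ = 10.9300
re-solving with b+δb shifts x by Δx of norm 0.0759
relative error = 0.0069
realised/bound (from unrounded values) ≈ 0.1121


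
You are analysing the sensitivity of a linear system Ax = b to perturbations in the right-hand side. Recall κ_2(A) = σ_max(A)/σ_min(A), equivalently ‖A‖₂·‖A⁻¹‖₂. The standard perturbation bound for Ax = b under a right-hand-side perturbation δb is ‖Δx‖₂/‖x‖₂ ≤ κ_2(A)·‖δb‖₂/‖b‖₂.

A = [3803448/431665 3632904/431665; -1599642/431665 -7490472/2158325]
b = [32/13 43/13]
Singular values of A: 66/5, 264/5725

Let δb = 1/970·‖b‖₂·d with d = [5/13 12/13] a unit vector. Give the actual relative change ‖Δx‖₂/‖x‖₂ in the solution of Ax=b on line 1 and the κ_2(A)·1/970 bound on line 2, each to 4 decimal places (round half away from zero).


largest singular value 66/5, smallest 264/5725
κ = σ_max/σ_min = (66/5)/(264/5725) = 286.2500
perturbation bound = 286.2500·1/970 = 0.2951
solve Ax = b  →  x = [-59.7675 62.8657]
‖b‖₂ = 4.1231 and ‖x‖₂ = 86.7425
Δx = A⁻¹·δb where δb = 1/970·4.1231·d; ‖Δx‖ = 0.0922
realised ‖Δx‖/‖x‖ = 0.0011
tightness: 0.0011 against a bound of 0.2951 (unrounded ratio ≈ 0.0036)

0.0011
0.2951


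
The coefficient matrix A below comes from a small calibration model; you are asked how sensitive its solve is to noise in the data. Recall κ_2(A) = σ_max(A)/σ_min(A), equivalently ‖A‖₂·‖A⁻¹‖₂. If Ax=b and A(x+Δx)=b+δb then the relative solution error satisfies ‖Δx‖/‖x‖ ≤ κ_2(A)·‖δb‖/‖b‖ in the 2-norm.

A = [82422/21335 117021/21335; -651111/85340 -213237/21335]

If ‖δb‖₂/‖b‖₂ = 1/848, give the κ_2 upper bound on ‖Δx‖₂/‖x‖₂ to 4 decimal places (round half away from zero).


M = AᵀA = [368608797/5040080 122782959/1260020; 122782959/1260020 40943898/315005]. tr(M)=204742233/1008016, det(M)=10556001/1008016
solving λ² − 204742233/1008016·λ + 10556001/1008016 = 0 gives λ = 3249/16, 3249/63001
κ_2(A) = √(λ_max/λ_min) = √((3249/16) / (3249/63001)) = 62.7500
bound on ‖Δx‖/‖x‖: κ·ε = 62.7500·1/848 = 0.0740

0.0740


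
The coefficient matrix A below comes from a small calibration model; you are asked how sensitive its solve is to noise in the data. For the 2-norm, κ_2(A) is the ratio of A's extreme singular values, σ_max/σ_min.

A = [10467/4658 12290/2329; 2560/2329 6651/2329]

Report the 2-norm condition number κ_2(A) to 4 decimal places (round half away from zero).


68.5000

AᵀA = [469801/75076 281475/18769; 281475/18769 675709/18769]; tr = 3172637/75076, det = 28561/75076
λ_max, λ_min = (3172637/75076 ± √10057048551225/5636405776)/2 = 169/4, 169/18769
σ_max=√(169/4)=(13/2), σ_min=√(169/18769)=(13/137) → κ = 68.5000


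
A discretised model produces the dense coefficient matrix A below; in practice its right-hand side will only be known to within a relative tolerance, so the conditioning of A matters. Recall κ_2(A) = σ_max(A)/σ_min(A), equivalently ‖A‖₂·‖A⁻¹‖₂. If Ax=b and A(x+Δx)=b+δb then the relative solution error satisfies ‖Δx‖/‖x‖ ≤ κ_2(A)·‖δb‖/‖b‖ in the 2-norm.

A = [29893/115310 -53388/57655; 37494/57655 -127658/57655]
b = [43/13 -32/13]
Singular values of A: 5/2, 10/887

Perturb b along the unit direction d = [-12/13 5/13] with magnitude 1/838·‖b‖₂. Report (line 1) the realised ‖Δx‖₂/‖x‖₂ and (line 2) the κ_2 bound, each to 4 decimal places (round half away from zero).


0.0012
0.2646

σ_max = 5/2, σ_min = 10/887
κ = σ_max/σ_min = (5/2)/(10/887) = 221.7500
perturbation bound = 221.7500·1/838 = 0.2646
solve Ax = b  →  x = [-340.7200 -98.9600]
‖b‖ = 4.1231, ‖x‖ = 354.8002
Δx = A⁻¹·δb where δb = 1/838·4.1231·d; ‖Δx‖ = 0.4364
relative error = 0.0012
tightness: 0.0012 against a bound of 0.2646 (unrounded ratio ≈ 0.0046)


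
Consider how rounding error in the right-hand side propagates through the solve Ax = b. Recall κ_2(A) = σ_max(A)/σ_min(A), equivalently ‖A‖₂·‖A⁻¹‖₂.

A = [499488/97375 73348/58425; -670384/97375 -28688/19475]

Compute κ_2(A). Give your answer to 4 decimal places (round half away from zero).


M = AᵀA = [27956118784/379275625 1257764992/75855125; 1257764992/75855125 511477648/136539225]. tr(M)=157282576/2030625, det(M)=59969536/50765625
char-poly roots: 1936/25 and 30976/2030625
so κ_2 = √((1936/25) / (30976/2030625)) = 71.2500

71.2500


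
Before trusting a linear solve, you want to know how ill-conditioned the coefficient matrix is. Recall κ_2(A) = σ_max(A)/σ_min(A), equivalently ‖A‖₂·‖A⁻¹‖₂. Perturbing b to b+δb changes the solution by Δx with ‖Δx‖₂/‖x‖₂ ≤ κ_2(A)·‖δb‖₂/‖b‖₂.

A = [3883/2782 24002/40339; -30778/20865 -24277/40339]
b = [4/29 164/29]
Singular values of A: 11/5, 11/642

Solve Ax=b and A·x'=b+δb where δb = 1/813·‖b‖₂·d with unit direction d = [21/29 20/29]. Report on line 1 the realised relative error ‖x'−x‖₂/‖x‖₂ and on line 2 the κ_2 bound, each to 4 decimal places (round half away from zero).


largest singular value 11/5, smallest 11/642
κ = σ_max/σ_min = (11/5)/(11/642) = 128.4000
bound on ‖Δx‖/‖x‖: κ·ε = 128.4000·1/813 = 0.1579
solve Ax = b  →  x = [-91.4685 214.7972]
‖b‖₂ = 5.6569 and ‖x‖₂ = 233.4616
Δx = A⁻¹·δb where δb = 1/813·5.6569·d; ‖Δx‖ = 0.4061
dividing the unrounded norms, ‖Δx‖/‖x‖ = 0.0017
so the bound overstates the realised error by a factor of ≈ 90.7953 (computed from the unrounded values)

0.0017
0.1579


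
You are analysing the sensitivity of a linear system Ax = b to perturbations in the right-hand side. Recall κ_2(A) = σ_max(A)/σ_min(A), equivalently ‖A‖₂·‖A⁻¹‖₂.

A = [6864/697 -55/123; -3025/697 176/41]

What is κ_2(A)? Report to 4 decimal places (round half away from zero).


3.0000

M = AᵀA = [194689/1681 -38720/1681; -38720/1681 281809/15129]. tr(M)=1210/9, det(M)=14641/9
char-poly roots: 121 and 121/9
σ_max=√121=11, σ_min=√(121/9)=(11/3) → κ = 3.0000


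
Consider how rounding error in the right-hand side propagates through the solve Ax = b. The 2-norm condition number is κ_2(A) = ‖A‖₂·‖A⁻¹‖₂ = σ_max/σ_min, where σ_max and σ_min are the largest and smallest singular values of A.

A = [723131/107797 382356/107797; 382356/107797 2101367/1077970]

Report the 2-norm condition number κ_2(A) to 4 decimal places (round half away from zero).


M = AᵀA = [2315275273/40208281 6173711154/201041405; 6173711154/201041405 65866278001/4020828100]. tr(M)=1029044309/13912900, det(M)=3418801/13912900
char-poly roots: 1849/25 and 1849/556516
κ_2(A) = √(λ_max/λ_min) = √((1849/25) / (1849/556516)) = 149.2000

149.2000


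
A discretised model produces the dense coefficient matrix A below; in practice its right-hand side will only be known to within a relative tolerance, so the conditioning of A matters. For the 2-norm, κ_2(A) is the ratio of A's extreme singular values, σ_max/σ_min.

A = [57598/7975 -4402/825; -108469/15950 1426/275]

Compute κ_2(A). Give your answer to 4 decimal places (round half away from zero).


AᵀA = [29768897/302500 -16743503/226875; -16743503/226875 37678888/680625]; tr = 669817/4356, det = 923521/680625
char-poly roots: 3844/25 and 961/108900
κ = σ_max/σ_min = (62/5)/(31/330) = 132.0000

132.0000


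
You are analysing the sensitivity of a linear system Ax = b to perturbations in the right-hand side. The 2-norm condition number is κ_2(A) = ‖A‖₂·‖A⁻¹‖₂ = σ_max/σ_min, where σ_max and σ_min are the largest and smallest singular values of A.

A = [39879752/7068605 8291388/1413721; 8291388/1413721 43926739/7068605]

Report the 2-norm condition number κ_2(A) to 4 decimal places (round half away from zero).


AᵀA = [3934687864144/59411625025 826245105588/11882325005; 826245105588/11882325005 4337974165681/59411625025]; tr = 393467873/2825761, det = 775511104/1766100625
eigenvalues of AᵀA: λ = (tr ± √(tr²−4·det))/2 = 3481/25, 222784/70644025
κ = σ_max/σ_min = (59/5)/(472/8405) = 210.1250

210.1250


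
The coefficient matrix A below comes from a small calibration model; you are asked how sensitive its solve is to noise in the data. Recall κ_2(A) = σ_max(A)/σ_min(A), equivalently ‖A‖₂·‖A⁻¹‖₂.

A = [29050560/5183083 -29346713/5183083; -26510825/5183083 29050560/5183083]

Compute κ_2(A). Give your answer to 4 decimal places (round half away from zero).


49.3040

AᵀA = [1839190105225/31943340529 -1929480094080/31943340529; -1929480094080/31943340529 2027544114409/31943340529]; tr = 4597781474/37982569, det = 228765625/37982569
solving λ² − 4597781474/37982569·λ + 228765625/37982569 = 0 gives λ = 121, 1890625/37982569
so κ_2 = √(121 / (1890625/37982569)) = 49.3040


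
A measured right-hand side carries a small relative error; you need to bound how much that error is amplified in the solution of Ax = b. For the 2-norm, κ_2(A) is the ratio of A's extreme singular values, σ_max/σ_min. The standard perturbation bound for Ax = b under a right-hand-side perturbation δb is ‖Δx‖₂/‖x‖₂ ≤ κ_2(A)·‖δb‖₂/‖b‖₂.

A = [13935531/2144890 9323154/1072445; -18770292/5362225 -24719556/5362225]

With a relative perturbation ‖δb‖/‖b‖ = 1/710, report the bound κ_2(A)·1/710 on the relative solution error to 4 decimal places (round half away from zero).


0.4443

M = AᵀA = [21675678385329/397971722500 7225024408443/99492930625; 7225024408443/99492930625 9633517167924/99492930625]. tr(M)=2408389882281/15918868900, det(M)=915546564/3979717225
char-poly roots: 15129/100 and 242064/159188689
σ_max=√(15129/100)=(123/10), σ_min=√(242064/159188689)=(492/12617) → κ = 315.4250
worst-case relative error ≤ 315.4250 × 1/710 = 0.4443


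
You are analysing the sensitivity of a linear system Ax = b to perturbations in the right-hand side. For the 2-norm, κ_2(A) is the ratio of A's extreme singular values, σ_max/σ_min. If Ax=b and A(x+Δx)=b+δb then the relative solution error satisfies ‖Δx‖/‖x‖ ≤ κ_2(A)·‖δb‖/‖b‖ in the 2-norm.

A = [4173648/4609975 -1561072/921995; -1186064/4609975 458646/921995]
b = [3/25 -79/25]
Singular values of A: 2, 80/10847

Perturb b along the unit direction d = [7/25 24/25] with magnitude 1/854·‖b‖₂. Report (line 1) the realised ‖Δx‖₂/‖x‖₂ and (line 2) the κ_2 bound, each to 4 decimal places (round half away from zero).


from the listed singular values, σ₁ = 2, σ_n = 80/10847
κ_2(A) = 2 / (80/10847) = 271.1750
worst-case relative error ≤ 271.1750 × 1/854 = 0.3175
solve Ax = b  →  x = [-358.6728 -191.8588]
2-norm of b is 3.1623; of x, 406.7628
with δb = [0.0010 0.0036], A·Δx = δb → ‖Δx‖ = 0.5021
relative error = 0.0012
tightness: 0.0012 against a bound of 0.3175 (unrounded ratio ≈ 0.0039)

0.0012
0.3175


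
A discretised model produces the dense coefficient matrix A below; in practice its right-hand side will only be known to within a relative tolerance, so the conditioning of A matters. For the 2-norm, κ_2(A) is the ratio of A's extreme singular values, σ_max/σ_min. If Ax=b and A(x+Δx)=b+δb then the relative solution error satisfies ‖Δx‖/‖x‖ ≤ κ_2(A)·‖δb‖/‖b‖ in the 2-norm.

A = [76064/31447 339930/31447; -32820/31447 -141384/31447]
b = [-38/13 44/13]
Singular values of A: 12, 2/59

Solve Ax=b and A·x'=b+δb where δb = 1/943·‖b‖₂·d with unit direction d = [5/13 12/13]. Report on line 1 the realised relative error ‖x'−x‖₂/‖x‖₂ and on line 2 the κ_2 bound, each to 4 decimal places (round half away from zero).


0.0024
0.3754

largest singular value 12, smallest 2/59
κ = σ_max/σ_min = 12/(2/59) = 354.0000
κ_2(A)·‖δb‖/‖b‖ = 0.3754
solve Ax = b  →  x = [-57.6341 12.6260]
‖b‖ = 4.4721, ‖x‖ = 59.0009
Δx = A⁻¹·δb where δb = 1/943·4.4721·d; ‖Δx‖ = 0.1399
dividing the unrounded norms, ‖Δx‖/‖x‖ = 0.0024
realised/bound (from unrounded values) ≈ 0.0063


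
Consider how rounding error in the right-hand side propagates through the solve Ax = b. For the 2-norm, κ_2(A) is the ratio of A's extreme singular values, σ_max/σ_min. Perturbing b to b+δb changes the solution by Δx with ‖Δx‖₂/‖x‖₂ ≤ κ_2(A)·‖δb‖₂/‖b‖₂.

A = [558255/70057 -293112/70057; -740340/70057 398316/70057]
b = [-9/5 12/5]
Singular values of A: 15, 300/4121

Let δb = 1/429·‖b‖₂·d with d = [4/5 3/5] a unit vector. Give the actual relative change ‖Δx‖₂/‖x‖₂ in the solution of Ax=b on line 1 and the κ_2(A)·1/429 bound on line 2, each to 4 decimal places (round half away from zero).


0.4803
0.4803

from the listed singular values, σ₁ = 15, σ_n = 300/4121
κ = σ_max/σ_min = 15/(300/4121) = 206.0500
worst-case relative error ≤ 206.0500 × 1/429 = 0.4803
solve Ax = b  →  x = [-0.1765 0.0941]
‖b‖₂ = 3.0000 and ‖x‖₂ = 0.2000
δb = ε·‖b‖·d = [0.0056 0.0042]; solving A·Δx = δb gives ‖Δx‖ = 0.0961
relative error = 0.4803
realised/bound = 1 exactly: the bound is attained for this b and d


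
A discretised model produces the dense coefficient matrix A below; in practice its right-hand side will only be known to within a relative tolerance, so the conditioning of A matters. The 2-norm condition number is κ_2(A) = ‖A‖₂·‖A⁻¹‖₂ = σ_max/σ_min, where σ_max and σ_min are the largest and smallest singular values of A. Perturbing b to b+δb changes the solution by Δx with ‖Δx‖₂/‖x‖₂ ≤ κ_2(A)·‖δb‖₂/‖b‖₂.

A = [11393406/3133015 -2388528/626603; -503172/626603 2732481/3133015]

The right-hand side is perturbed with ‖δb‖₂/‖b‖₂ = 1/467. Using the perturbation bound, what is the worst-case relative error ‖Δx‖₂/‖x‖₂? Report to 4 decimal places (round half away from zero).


AᵀA = [80987062356/5839252225 -3401353620/233570089; -3401353620/233570089 89287984881/5839252225]; tr = 202467357/6943225, det = 2125764/173580625
solving λ² − 202467357/6943225·λ + 2125764/173580625 = 0 gives λ = 729/25, 2916/6943225
σ_max=√(729/25)=(27/5), σ_min=√(2916/6943225)=(54/2635) → κ = 263.5000
bound on ‖Δx‖/‖x‖: κ·ε = 263.5000·1/467 = 0.5642

0.5642


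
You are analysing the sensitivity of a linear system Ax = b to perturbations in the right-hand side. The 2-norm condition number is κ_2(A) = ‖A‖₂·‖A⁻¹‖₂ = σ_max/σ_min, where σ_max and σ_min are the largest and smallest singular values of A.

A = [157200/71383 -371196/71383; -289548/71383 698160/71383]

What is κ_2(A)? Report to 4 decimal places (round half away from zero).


form AᵀA = [375605136/17631601 -901393920/17631601; -901393920/17631601 2163369744/17631601] with trace 15023520/104329 and determinant 20736/104329
λ_max, λ_min = (15023520/104329 ± √225697499725824/10884540241)/2 = 144, 144/104329
κ = σ_max/σ_min = 12/(12/323) = 323.0000

323.0000


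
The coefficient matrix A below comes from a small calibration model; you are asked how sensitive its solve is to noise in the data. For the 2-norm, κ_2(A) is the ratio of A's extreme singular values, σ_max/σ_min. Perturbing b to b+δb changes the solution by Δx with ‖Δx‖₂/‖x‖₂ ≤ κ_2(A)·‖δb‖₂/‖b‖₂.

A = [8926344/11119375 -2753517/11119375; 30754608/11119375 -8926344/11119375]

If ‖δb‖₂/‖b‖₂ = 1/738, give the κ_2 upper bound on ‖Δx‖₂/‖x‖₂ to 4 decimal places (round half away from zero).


form AᵀA = [1640840848704/197824800625 -478568080872/197824800625; -478568080872/197824800625 139618356921/197824800625] with trace 2848734729/316519681 and determinant 518400/316519681
eigenvalues of AᵀA: λ = (tr ± √(tr²−4·det))/2 = 9, 57600/316519681
κ = σ_max/σ_min = 3/(240/17791) = 222.3875
worst-case relative error ≤ 222.3875 × 1/738 = 0.3013

0.3013


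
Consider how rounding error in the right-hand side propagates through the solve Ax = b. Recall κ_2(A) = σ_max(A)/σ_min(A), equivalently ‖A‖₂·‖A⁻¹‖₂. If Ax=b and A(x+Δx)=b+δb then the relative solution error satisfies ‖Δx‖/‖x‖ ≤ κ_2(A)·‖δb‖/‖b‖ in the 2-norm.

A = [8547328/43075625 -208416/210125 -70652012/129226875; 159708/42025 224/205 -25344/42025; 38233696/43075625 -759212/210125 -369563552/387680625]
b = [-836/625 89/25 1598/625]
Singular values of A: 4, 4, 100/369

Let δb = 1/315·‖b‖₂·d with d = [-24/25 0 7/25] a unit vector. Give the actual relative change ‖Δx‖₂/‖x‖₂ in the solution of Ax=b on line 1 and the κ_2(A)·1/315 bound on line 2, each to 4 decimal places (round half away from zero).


0.0072
0.0469

from the listed singular values, σ₁ = 4, σ_n = 100/369
condition number: 4 ÷ (100/369) = 14.7600
κ_2(A)·‖δb‖/‖b‖ = 0.0469
solve Ax = b  →  x = [2.5441 -1.8639 6.7513]
‖b‖ = 4.5826, ‖x‖ = 7.4516
δb = ε·‖b‖·d = [-0.0140 0.0000 0.0041]; solving A·Δx = δb gives ‖Δx‖ = 0.0537
relative error = 0.0072
realised/bound (from unrounded values) ≈ 0.1537


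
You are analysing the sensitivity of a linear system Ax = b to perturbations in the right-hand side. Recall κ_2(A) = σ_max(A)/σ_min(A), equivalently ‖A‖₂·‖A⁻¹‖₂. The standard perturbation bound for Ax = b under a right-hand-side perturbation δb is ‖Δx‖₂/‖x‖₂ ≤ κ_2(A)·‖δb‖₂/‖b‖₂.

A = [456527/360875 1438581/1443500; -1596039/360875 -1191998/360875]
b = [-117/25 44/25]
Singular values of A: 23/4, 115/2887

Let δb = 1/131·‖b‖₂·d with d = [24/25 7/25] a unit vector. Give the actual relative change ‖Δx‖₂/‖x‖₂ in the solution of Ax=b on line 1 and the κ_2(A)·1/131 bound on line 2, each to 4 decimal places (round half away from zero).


0.0095
1.1019

largest singular value 23/4, smallest 115/2887
κ_2(A) = (23/4) / (115/2887) = 144.3500
bound on ‖Δx‖/‖x‖: κ·ε = 144.3500·1/131 = 1.1019
solve Ax = b  →  x = [59.8330 -80.6470]
‖b‖ = 5.0000, ‖x‖ = 100.4187
δb = ε·‖b‖·d = [0.0366 0.0107]; solving A·Δx = δb gives ‖Δx‖ = 0.9582
dividing the unrounded norms, ‖Δx‖/‖x‖ = 0.0095
so the bound overstates the realised error by a factor of ≈ 115.4816 (computed from the unrounded values)


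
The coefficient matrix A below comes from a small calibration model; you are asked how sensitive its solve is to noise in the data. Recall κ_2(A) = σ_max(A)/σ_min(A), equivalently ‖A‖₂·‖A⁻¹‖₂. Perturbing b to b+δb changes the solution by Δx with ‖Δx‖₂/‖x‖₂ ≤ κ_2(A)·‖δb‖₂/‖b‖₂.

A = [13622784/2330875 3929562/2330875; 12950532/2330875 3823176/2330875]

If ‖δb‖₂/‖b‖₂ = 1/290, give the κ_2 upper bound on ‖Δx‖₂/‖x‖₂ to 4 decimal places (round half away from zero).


form AᵀA = [84018198096/1292028125 24505050528/1292028125; 24505050528/1292028125 7148188404/1292028125] with trace 729331092/10336225 and determinant 12446784/258405625
λ_max, λ_min = (729331092/10336225 ± √21276130292652816/4273501890025)/2 = 1764/25, 7056/10336225
κ_2(A) = √(λ_max/λ_min) = √((1764/25) / (7056/10336225)) = 321.5000
bound on ‖Δx‖/‖x‖: κ·ε = 321.5000·1/290 = 1.1086

1.1086


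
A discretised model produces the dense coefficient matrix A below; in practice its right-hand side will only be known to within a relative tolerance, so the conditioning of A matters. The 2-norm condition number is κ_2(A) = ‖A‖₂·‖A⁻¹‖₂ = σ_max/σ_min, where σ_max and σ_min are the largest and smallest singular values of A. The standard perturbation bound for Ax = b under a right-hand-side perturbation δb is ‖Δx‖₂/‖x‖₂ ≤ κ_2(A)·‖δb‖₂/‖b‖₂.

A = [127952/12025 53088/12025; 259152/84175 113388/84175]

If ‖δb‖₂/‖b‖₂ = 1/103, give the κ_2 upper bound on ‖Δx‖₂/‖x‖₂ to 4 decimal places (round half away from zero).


form AᵀA = [1390998016/11336689 579564480/11336689; 579564480/11336689 241528464/11336689] with trace 9659920/67081 and determinant 36864/67081
char-poly roots: 144 and 256/67081
κ_2(A) = √(λ_max/λ_min) = √(144 / (256/67081)) = 194.2500
perturbation bound = 194.2500·1/103 = 1.8859

1.8859


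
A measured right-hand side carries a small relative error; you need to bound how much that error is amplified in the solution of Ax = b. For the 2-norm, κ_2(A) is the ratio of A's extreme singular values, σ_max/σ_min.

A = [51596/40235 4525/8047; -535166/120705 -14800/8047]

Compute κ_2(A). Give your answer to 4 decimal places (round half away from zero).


185.7000

M = AᵀA = [12414478900/582787881 1724174500/194262627; 1724174500/194262627 239515625/64754209]. tr(M)=86213725/3448449, det(M)=62500/3448449
char-poly roots: 25 and 2500/3448449
κ = σ_max/σ_min = 5/(50/1857) = 185.7000


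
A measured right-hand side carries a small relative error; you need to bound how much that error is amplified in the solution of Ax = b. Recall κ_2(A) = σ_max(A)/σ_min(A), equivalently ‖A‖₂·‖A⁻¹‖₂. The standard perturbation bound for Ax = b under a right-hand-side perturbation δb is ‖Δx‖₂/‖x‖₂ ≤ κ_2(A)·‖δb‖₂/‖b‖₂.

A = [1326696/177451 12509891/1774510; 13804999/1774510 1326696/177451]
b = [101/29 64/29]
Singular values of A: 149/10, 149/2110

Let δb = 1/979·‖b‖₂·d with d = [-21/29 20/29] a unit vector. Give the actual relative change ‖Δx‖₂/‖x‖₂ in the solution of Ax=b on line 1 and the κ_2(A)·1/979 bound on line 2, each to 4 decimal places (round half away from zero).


from the listed singular values, σ₁ = 149/10, σ_n = 149/2110
condition number: (149/10) ÷ (149/2110) = 211.0000
perturbation bound = 211.0000·1/979 = 0.2155
solve Ax = b  →  x = [9.9607 -10.0694]
2-norm of b is 4.1231; of x, 14.1636
re-solving with b+δb shifts x by Δx of norm 0.0596
relative error = 0.0042
realised/bound (from unrounded values) ≈ 0.0195

0.0042
0.2155


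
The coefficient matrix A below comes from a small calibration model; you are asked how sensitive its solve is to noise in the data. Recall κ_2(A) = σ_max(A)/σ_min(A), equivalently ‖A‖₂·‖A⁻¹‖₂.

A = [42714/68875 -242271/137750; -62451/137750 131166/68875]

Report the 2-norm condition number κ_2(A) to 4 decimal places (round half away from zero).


19.0000

M = AᵀA = [2663037/4512500 -2204496/1128125; -2204496/1128125 30324213/4512500]. tr(M)=131949/18050, det(M)=531441/3610000
eigenvalues of AᵀA: λ = (tr ± √(tr²−4·det))/2 = 729/100, 729/36100
κ = σ_max/σ_min = (27/10)/(27/190) = 19.0000


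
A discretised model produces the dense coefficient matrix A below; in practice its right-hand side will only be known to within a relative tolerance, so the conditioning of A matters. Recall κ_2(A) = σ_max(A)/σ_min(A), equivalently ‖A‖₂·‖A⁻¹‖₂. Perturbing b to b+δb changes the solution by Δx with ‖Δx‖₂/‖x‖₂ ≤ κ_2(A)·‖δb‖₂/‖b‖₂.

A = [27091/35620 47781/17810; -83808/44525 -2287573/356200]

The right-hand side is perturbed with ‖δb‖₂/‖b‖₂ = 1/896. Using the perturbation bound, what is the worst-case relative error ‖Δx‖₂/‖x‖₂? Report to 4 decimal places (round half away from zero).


form AᵀA = [773541721/187690000 1325904111/93845000; 1325904111/93845000 36368046241/750760000] with trace 63139541/1201216 and determinant 525625/19219456
λ_max, λ_min = (63139541/1201216 ± √3986443790400681/1442919878656)/2 = 841/16, 625/1201216
κ = σ_max/σ_min = (29/4)/(25/1096) = 317.8400
worst-case relative error ≤ 317.8400 × 1/896 = 0.3547

0.3547


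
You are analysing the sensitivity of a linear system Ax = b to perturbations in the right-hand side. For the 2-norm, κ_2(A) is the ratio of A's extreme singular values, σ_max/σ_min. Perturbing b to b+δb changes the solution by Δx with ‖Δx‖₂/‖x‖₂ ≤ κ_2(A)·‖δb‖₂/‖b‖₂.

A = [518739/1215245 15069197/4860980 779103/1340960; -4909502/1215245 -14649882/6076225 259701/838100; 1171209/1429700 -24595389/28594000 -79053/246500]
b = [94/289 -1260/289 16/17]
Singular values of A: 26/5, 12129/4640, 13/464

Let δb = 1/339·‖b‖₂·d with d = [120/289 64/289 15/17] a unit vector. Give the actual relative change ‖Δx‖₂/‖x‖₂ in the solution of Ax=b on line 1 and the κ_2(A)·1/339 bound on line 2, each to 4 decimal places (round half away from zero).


0.4340
0.5475

from the listed singular values, σ₁ = 26/5, σ_n = 13/464
κ_2(A) = (26/5) / (13/464) = 185.6000
worst-case relative error ≤ 185.6000 × 1/339 = 0.5475
solve Ax = b  →  x = [1.0636 -0.0014 -0.2142]
2-norm of b is 4.4721; of x, 1.0849
Δx = A⁻¹·δb where δb = 1/339·4.4721·d; ‖Δx‖ = 0.4709
dividing the unrounded norms, ‖Δx‖/‖x‖ = 0.4340
tightness: 0.4340 against a bound of 0.5475 (unrounded ratio ≈ 0.7927)


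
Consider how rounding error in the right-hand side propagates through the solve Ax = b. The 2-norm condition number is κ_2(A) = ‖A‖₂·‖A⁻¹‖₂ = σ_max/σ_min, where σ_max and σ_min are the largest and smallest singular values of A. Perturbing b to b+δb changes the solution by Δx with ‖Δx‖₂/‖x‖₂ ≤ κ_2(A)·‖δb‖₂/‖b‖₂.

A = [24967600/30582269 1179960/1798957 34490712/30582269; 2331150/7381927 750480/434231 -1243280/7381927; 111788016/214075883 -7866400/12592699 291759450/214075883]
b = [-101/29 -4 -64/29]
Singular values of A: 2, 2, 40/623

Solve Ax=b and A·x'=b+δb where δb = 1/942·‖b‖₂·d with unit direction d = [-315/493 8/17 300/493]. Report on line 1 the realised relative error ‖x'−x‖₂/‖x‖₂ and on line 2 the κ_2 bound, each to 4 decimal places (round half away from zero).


from the listed singular values, σ₁ = 2, σ_n = 40/623
κ_2(A) = 2 / (40/623) = 31.1500
perturbation bound = 31.1500·1/942 = 0.0331
solve Ax = b  →  x = [12.0789 -5.3701 -8.7088]
‖b‖ = 5.7446, ‖x‖ = 15.8297
with δb = [-0.0039 0.0029 0.0037], A·Δx = δb → ‖Δx‖ = 0.0950
relative error = 0.0060
tightness: 0.0060 against a bound of 0.0331 (unrounded ratio ≈ 0.1814)

0.0060
0.0331


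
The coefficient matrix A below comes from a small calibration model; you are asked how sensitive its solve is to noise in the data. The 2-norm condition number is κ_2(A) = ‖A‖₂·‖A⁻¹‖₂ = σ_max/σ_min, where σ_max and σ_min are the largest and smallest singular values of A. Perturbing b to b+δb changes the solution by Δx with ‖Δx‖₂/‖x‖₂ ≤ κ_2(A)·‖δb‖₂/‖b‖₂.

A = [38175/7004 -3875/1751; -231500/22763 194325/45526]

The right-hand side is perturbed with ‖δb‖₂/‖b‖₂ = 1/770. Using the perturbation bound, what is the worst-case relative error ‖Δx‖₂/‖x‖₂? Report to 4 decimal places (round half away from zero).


0.2675

M = AᵀA = [3819255625/28686736 -397828125/7171684; -397828125/7171684 165788125/7171684]. tr(M)=26523125/169744, det(M)=390625/678976
solving λ² − 26523125/169744·λ + 390625/678976 = 0 gives λ = 625/4, 625/169744
so κ_2 = √((625/4) / (625/169744)) = 206.0000
κ_2(A)·‖δb‖/‖b‖ = 0.2675


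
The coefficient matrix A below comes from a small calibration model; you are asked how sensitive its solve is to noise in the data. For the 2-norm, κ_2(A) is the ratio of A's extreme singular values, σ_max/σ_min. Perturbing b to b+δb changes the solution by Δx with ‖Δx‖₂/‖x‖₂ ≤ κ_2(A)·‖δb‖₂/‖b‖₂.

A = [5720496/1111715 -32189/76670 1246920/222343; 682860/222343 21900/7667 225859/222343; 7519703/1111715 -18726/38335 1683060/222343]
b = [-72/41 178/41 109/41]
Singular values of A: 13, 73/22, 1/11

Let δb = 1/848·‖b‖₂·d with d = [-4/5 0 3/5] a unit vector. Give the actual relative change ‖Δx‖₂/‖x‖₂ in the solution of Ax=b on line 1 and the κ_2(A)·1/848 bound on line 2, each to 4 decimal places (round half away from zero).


largest singular value 13, smallest 1/11
condition number: 13 ÷ (1/11) = 143.0000
bound on ‖Δx‖/‖x‖: κ·ε = 143.0000·1/848 = 0.1686
solve Ax = b  →  x = [-20.5683 16.5931 19.8013]
‖b‖ = 5.3852, ‖x‖ = 33.0224
with δb = [-0.0051 0.0000 0.0038], A·Δx = δb → ‖Δx‖ = 0.0699
relative error = 0.0021
tightness: 0.0021 against a bound of 0.1686 (unrounded ratio ≈ 0.0125)

0.0021
0.1686


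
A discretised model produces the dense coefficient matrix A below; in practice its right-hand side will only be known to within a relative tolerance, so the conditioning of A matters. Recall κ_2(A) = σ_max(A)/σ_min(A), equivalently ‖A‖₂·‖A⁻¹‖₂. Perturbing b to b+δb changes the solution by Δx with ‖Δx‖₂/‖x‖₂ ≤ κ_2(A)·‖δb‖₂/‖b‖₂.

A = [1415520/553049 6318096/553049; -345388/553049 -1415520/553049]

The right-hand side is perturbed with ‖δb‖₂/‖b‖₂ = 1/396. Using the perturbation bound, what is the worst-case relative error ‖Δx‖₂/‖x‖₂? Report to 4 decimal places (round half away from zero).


M = AᵀA = [1262932624/181953121 5611121280/181953121; 5611121280/181953121 24938747136/181953121]. tr(M)=15586960/108241, det(M)=36864/108241
solving λ² − 15586960/108241·λ + 36864/108241 = 0 gives λ = 144, 256/108241
κ = σ_max/σ_min = 12/(16/329) = 246.7500
bound on ‖Δx‖/‖x‖: κ·ε = 246.7500·1/396 = 0.6231

0.6231


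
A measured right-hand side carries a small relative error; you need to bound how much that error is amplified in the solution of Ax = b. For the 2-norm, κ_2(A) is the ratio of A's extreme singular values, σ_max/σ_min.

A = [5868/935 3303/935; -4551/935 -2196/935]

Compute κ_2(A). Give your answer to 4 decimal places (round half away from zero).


M = AᵀA = [129753/2057 69120/2057; 69120/2057 37017/2057]. tr(M)=9810/121, det(M)=729/121
solving λ² − 9810/121·λ + 729/121 = 0 gives λ = 81, 9/121
κ = σ_max/σ_min = 9/(3/11) = 33.0000

33.0000


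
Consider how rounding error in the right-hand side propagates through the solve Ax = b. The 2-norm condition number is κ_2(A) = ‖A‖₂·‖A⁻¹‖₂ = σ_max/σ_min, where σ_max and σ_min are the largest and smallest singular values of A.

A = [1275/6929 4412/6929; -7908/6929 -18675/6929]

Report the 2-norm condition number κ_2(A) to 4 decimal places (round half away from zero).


AᵀA = [38169/28561 91200/28561; 91200/28561 219049/28561]; tr = 1522/169, det = 9/169
char-poly roots: 9 and 1/169
so κ_2 = √(9 / (1/169)) = 39.0000

39.0000


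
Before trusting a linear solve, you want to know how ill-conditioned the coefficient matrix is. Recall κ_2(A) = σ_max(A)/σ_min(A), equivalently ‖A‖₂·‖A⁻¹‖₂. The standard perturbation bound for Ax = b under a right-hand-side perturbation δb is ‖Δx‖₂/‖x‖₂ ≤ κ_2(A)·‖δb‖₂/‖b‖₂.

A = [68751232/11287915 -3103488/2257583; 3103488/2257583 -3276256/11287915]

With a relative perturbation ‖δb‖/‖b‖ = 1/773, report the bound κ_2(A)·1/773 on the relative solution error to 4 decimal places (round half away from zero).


AᵀA = [2955099848704/75798349225 -132978253824/15159669845; -132978253824/15159669845 149628077056/75798349225]; tr = 369390592/9018245, det = 16777216/1127280625
char-poly roots: 1024/25 and 16384/45091225
σ_max=√(1024/25)=(32/5), σ_min=√(16384/45091225)=(128/6715) → κ = 335.7500
perturbation bound = 335.7500·1/773 = 0.4343

0.4343


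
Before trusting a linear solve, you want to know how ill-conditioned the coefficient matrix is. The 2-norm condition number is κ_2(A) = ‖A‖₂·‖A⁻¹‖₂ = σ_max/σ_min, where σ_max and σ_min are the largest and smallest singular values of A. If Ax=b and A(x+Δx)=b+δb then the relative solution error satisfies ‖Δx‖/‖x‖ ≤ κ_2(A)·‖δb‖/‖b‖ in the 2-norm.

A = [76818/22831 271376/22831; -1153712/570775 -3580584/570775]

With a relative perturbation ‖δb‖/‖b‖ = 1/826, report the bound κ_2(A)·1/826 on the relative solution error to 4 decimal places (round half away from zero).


M = AᵀA = [17367403396/1127280625 59377383072/1127280625; 59377383072/1127280625 203628599104/1127280625]. tr(M)=353593604/1803649, det(M)=15366400/1803649
λ_max, λ_min = (353593604/1803649 ± √124917574421734416/3253149715201)/2 = 196, 78400/1803649
so κ_2 = √(196 / (78400/1803649)) = 67.1500
perturbation bound = 67.1500·1/826 = 0.0813

0.0813
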